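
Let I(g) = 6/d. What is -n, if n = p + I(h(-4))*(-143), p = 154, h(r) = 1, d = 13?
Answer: -88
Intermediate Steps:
I(g) = 6/13
n = 88 (n = 154 + (6/13)*(-143) = 154 - 66 = 88)
-n = -1*88 = -88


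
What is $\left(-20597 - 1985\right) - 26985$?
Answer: $-49567$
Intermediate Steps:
$\left(-20597 - 1985\right) - 26985 = -22582 - 26985 = -49567$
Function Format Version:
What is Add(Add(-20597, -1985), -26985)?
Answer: -49567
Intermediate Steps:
Add(Add(-20597, -1985), -26985) = Add(-22582, -26985) = -49567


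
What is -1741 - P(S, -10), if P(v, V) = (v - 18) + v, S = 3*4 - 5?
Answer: -1737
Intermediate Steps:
S = 7 (S = 12 - 5 = 7)
P(v, V) = -18 + 2*v (P(v, V) = (-18 + v) + v = -18 + 2*v)
-1741 - P(S, -10) = -1741 - (-18 + 2*7) = -1741 - (-18 + 14) = -1741 - 1*(-4) = -1741 + 4 = -1737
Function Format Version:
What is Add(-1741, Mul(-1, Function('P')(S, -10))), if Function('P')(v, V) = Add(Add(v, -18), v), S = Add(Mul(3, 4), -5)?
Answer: -1737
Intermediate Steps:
S = 7 (S = Add(12, -5) = 7)
Function('P')(v, V) = Add(-18, Mul(2, v)) (Function('P')(v, V) = Add(Add(-18, v), v) = Add(-18, Mul(2, v)))
Add(-1741, Mul(-1, Function('P')(S, -10))) = Add(-1741, Mul(-1, Add(-18, Mul(2, 7)))) = Add(-1741, Mul(-1, Add(-18, 14))) = Add(-1741, Mul(-1, -4)) = Add(-1741, 4) = -1737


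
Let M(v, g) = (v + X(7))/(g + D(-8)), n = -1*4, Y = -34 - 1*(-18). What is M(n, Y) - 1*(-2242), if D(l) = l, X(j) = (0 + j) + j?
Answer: 26899/12 ≈ 2241.6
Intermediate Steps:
X(j) = 2*j (X(j) = j + j = 2*j)
Y = -16 (Y = -34 + 18 = -16)
n = -4
M(v, g) = (14 + v)/(-8 + g) (M(v, g) = (v + 2*7)/(g - 8) = (v + 14)/(-8 + g) = (14 + v)/(-8 + g))
M(n, Y) - 1*(-2242) = (14 - 4)/(-8 - 16) - 1*(-2242) = 10/(-24) + 2242 = -1/24*10 + 2242 = -5/12 + 2242 = 26899/12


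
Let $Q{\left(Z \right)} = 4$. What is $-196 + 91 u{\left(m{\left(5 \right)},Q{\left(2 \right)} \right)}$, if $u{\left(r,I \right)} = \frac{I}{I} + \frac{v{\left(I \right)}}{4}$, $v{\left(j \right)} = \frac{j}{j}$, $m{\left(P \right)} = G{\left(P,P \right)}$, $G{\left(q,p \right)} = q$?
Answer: $- \frac{329}{4} \approx -82.25$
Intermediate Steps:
$m{\left(P \right)} = P$
$v{\left(j \right)} = 1$
$u{\left(r,I \right)} = \frac{5}{4}$ ($u{\left(r,I \right)} = \frac{I}{I} + 1 \cdot \frac{1}{4} = 1 + 1 \cdot \frac{1}{4} = 1 + \frac{1}{4} = \frac{5}{4}$)
$-196 + 91 u{\left(m{\left(5 \right)},Q{\left(2 \right)} \right)} = -196 + 91 \cdot \frac{5}{4} = -196 + \frac{455}{4} = - \frac{329}{4}$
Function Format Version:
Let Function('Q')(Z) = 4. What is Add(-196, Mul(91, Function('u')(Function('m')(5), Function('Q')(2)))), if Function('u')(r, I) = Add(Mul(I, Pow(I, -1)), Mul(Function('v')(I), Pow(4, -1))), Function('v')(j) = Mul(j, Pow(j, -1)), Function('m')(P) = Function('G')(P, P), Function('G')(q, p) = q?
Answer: Rational(-329, 4) ≈ -82.250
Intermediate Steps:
Function('m')(P) = P
Function('v')(j) = 1
Function('u')(r, I) = Rational(5, 4) (Function('u')(r, I) = Add(Mul(I, Pow(I, -1)), Mul(1, Pow(4, -1))) = Add(1, Mul(1, Rational(1, 4))) = Add(1, Rational(1, 4)) = Rational(5, 4))
Add(-196, Mul(91, Function('u')(Function('m')(5), Function('Q')(2)))) = Add(-196, Mul(91, Rational(5, 4))) = Add(-196, Rational(455, 4)) = Rational(-329, 4)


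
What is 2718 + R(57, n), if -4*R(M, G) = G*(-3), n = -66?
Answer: 5337/2 ≈ 2668.5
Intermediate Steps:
R(M, G) = 3*G/4 (R(M, G) = -G*(-3)/4 = -(-3)*G/4 = 3*G/4)
2718 + R(57, n) = 2718 + (3/4)*(-66) = 2718 - 99/2 = 5337/2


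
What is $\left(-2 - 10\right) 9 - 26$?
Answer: $-134$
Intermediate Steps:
$\left(-2 - 10\right) 9 - 26 = \left(-12\right) 9 - 26 = -108 - 26 = -134$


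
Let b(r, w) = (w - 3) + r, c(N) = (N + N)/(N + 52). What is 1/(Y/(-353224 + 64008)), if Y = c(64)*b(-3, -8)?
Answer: 131051/7 ≈ 18722.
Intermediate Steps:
c(N) = 2*N/(52 + N) (c(N) = (2*N)/(52 + N) = 2*N/(52 + N))
b(r, w) = -3 + r + w (b(r, w) = (-3 + w) + r = -3 + r + w)
Y = -448/29 (Y = (2*64/(52 + 64))*(-3 - 3 - 8) = (2*64/116)*(-14) = (2*64*(1/116))*(-14) = (32/29)*(-14) = -448/29 ≈ -15.448)
1/(Y/(-353224 + 64008)) = 1/(-448/(29*(-353224 + 64008))) = 1/(-448/29/(-289216)) = 1/(-448/29*(-1/289216)) = 1/(7/131051) = 131051/7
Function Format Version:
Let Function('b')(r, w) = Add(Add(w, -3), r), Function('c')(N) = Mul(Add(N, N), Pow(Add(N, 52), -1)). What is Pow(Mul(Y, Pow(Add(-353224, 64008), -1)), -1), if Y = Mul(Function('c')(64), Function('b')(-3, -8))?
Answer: Rational(131051, 7) ≈ 18722.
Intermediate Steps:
Function('c')(N) = Mul(2, N, Pow(Add(52, N), -1)) (Function('c')(N) = Mul(Mul(2, N), Pow(Add(52, N), -1)) = Mul(2, N, Pow(Add(52, N), -1)))
Function('b')(r, w) = Add(-3, r, w) (Function('b')(r, w) = Add(Add(-3, w), r) = Add(-3, r, w))
Y = Rational(-448, 29) (Y = Mul(Mul(2, 64, Pow(Add(52, 64), -1)), Add(-3, -3, -8)) = Mul(Mul(2, 64, Pow(116, -1)), -14) = Mul(Mul(2, 64, Rational(1, 116)), -14) = Mul(Rational(32, 29), -14) = Rational(-448, 29) ≈ -15.448)
Pow(Mul(Y, Pow(Add(-353224, 64008), -1)), -1) = Pow(Mul(Rational(-448, 29), Pow(Add(-353224, 64008), -1)), -1) = Pow(Mul(Rational(-448, 29), Pow(-289216, -1)), -1) = Pow(Mul(Rational(-448, 29), Rational(-1, 289216)), -1) = Pow(Rational(7, 131051), -1) = Rational(131051, 7)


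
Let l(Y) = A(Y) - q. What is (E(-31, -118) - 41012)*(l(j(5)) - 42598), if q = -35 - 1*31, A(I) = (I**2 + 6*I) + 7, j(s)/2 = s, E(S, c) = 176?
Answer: 1730017140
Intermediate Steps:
j(s) = 2*s
A(I) = 7 + I**2 + 6*I
q = -66 (q = -35 - 31 = -66)
l(Y) = 73 + Y**2 + 6*Y (l(Y) = (7 + Y**2 + 6*Y) - 1*(-66) = (7 + Y**2 + 6*Y) + 66 = 73 + Y**2 + 6*Y)
(E(-31, -118) - 41012)*(l(j(5)) - 42598) = (176 - 41012)*((73 + (2*5)**2 + 6*(2*5)) - 42598) = -40836*((73 + 10**2 + 6*10) - 42598) = -40836*((73 + 100 + 60) - 42598) = -40836*(233 - 42598) = -40836*(-42365) = 1730017140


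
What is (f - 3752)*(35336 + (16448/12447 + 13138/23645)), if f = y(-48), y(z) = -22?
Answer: -13083535126779388/98103105 ≈ -1.3337e+8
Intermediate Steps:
f = -22
(f - 3752)*(35336 + (16448/12447 + 13138/23645)) = (-22 - 3752)*(35336 + (16448/12447 + 13138/23645)) = -3774*(35336 + (16448*(1/12447) + 13138*(1/23645))) = -3774*(35336 + (16448/12447 + 13138/23645)) = -3774*(35336 + 552441646/294309315) = -3774*10400266396486/294309315 = -13083535126779388/98103105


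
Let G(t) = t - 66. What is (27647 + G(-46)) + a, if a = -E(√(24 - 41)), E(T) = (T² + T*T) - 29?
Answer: 27598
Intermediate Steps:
G(t) = -66 + t
E(T) = -29 + 2*T² (E(T) = (T² + T²) - 29 = 2*T² - 29 = -29 + 2*T²)
a = 63 (a = -(-29 + 2*(√(24 - 41))²) = -(-29 + 2*(√(-17))²) = -(-29 + 2*(I*√17)²) = -(-29 + 2*(-17)) = -(-29 - 34) = -1*(-63) = 63)
(27647 + G(-46)) + a = (27647 + (-66 - 46)) + 63 = (27647 - 112) + 63 = 27535 + 63 = 27598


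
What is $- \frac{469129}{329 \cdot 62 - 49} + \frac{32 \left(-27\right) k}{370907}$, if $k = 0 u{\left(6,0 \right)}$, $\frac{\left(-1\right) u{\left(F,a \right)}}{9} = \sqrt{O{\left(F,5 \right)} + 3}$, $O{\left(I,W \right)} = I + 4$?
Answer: $- \frac{24691}{1071} \approx -23.054$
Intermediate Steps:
$O{\left(I,W \right)} = 4 + I$
$u{\left(F,a \right)} = - 9 \sqrt{7 + F}$ ($u{\left(F,a \right)} = - 9 \sqrt{\left(4 + F\right) + 3} = - 9 \sqrt{7 + F}$)
$k = 0$ ($k = 0 \left(- 9 \sqrt{7 + 6}\right) = 0 \left(- 9 \sqrt{13}\right) = 0$)
$- \frac{469129}{329 \cdot 62 - 49} + \frac{32 \left(-27\right) k}{370907} = - \frac{469129}{329 \cdot 62 - 49} + \frac{32 \left(-27\right) 0}{370907} = - \frac{469129}{20398 - 49} + \left(-864\right) 0 \cdot \frac{1}{370907} = - \frac{469129}{20349} + 0 \cdot \frac{1}{370907} = \left(-469129\right) \frac{1}{20349} + 0 = - \frac{24691}{1071} + 0 = - \frac{24691}{1071}$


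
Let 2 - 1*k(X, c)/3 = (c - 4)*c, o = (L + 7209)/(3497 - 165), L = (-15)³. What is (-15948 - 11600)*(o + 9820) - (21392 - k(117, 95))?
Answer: -225410116031/833 ≈ -2.7060e+8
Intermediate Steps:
L = -3375
o = 1917/1666 (o = (-3375 + 7209)/(3497 - 165) = 3834/3332 = 3834*(1/3332) = 1917/1666 ≈ 1.1507)
k(X, c) = 6 - 3*c*(-4 + c) (k(X, c) = 6 - 3*(c - 4)*c = 6 - 3*(-4 + c)*c = 6 - 3*c*(-4 + c))
(-15948 - 11600)*(o + 9820) - (21392 - k(117, 95)) = (-15948 - 11600)*(1917/1666 + 9820) - (21392 - (6 - 3*95² + 12*95)) = -27548*16362037/1666 - (21392 - (6 - 3*9025 + 1140)) = -225370697638/833 - (21392 - (6 - 27075 + 1140)) = -225370697638/833 - (21392 - 1*(-25929)) = -225370697638/833 - (21392 + 25929) = -225370697638/833 - 1*47321 = -225370697638/833 - 47321 = -225410116031/833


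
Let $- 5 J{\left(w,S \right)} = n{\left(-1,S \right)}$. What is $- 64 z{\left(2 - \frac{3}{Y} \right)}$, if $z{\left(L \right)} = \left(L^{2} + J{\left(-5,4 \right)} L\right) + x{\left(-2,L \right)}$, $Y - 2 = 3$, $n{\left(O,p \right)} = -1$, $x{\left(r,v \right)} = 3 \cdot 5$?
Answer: $- \frac{27584}{25} \approx -1103.4$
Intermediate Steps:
$x{\left(r,v \right)} = 15$
$Y = 5$ ($Y = 2 + 3 = 5$)
$J{\left(w,S \right)} = \frac{1}{5}$ ($J{\left(w,S \right)} = \left(- \frac{1}{5}\right) \left(-1\right) = \frac{1}{5}$)
$z{\left(L \right)} = 15 + L^{2} + \frac{L}{5}$ ($z{\left(L \right)} = \left(L^{2} + \frac{L}{5}\right) + 15 = 15 + L^{2} + \frac{L}{5}$)
$- 64 z{\left(2 - \frac{3}{Y} \right)} = - 64 \left(15 + \left(2 - \frac{3}{5}\right)^{2} + \frac{2 - \frac{3}{5}}{5}\right) = - 64 \left(15 + \left(\frac{7}{5}\right)^{2} + \frac{1}{5} \cdot \frac{7}{5}\right) = - 64 \left(15 + \frac{49}{25} + \frac{7}{25}\right) = \left(-64\right) \frac{431}{25} = - \frac{27584}{25}$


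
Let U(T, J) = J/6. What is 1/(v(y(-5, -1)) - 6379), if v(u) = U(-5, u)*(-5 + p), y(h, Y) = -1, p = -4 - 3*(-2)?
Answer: -2/12757 ≈ -0.00015678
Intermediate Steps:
U(T, J) = J/6 (U(T, J) = J*(⅙) = J/6)
p = 2 (p = -4 + 6 = 2)
v(u) = -u/2 (v(u) = (u/6)*(-5 + 2) = (u/6)*(-3) = -u/2)
1/(v(y(-5, -1)) - 6379) = 1/(-½*(-1) - 6379) = 1/(½ - 6379) = 1/(-12757/2) = -2/12757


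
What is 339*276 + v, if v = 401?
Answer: 93965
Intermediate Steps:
339*276 + v = 339*276 + 401 = 93564 + 401 = 93965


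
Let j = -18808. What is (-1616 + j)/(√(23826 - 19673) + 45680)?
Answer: -310989440/695552749 + 6808*√4153/695552749 ≈ -0.44648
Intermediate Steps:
(-1616 + j)/(√(23826 - 19673) + 45680) = (-1616 - 18808)/(√(23826 - 19673) + 45680) = -20424/(√4153 + 45680) = -20424/(45680 + √4153)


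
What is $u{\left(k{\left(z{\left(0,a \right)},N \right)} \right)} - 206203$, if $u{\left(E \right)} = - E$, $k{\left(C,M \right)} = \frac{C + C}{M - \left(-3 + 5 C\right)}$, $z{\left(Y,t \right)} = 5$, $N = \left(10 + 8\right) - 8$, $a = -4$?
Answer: $- \frac{1237213}{6} \approx -2.062 \cdot 10^{5}$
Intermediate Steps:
$N = 10$ ($N = 18 - 8 = 10$)
$k{\left(C,M \right)} = \frac{2 C}{3 + M - 5 C}$ ($k{\left(C,M \right)} = \frac{2 C}{M - \left(-3 + 5 C\right)} = \frac{2 C}{3 + M - 5 C}$)
$u{\left(k{\left(z{\left(0,a \right)},N \right)} \right)} - 206203 = - \frac{2 \cdot 5}{3 + 10 - 25} - 206203 = - \frac{2 \cdot 5}{-12} - 206203 = - \frac{2 \cdot 5 \left(-1\right)}{12} - 206203 = \left(-1\right) \left(- \frac{5}{6}\right) - 206203 = \frac{5}{6} - 206203 = - \frac{1237213}{6}$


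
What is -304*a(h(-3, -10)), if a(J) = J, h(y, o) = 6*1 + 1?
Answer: -2128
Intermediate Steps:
h(y, o) = 7 (h(y, o) = 6 + 1 = 7)
-304*a(h(-3, -10)) = -304*7 = -2128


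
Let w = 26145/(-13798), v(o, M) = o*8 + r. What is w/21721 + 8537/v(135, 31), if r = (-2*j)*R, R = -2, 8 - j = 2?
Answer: 182754593869/23633987088 ≈ 7.7327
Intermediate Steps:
j = 6 (j = 8 - 1*2 = 8 - 2 = 6)
r = 24 (r = -2*6*(-2) = -12*(-2) = 24)
v(o, M) = 24 + 8*o (v(o, M) = o*8 + 24 = 8*o + 24 = 24 + 8*o)
w = -26145/13798 (w = 26145*(-1/13798) = -26145/13798 ≈ -1.8948)
w/21721 + 8537/v(135, 31) = -26145/13798/21721 + 8537/(24 + 8*135) = -26145/13798*1/21721 + 8537/(24 + 1080) = -3735/42815194 + 8537/1104 = 182754593869/23633987088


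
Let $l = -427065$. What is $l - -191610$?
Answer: $-235455$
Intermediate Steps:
$l - -191610 = -427065 - -191610 = -427065 + 191610 = -235455$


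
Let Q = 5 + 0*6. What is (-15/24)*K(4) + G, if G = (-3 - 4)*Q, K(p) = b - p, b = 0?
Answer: -65/2 ≈ -32.500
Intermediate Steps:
K(p) = -p (K(p) = 0 - p = -p)
Q = 5 (Q = 5 + 0 = 5)
G = -35 (G = (-3 - 4)*5 = -7*5 = -35)
(-15/24)*K(4) + G = (-15/24)*(-1*4) - 35 = -15*1/24*(-4) - 35 = -5/8*(-4) - 35 = 5/2 - 35 = -65/2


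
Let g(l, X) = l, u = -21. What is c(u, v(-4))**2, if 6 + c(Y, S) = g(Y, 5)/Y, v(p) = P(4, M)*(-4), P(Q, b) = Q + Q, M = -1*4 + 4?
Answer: 25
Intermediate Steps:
M = 0 (M = -4 + 4 = 0)
P(Q, b) = 2*Q
v(p) = -32 (v(p) = (2*4)*(-4) = 8*(-4) = -32)
c(Y, S) = -5 (c(Y, S) = -6 + Y/Y = -6 + 1 = -5)
c(u, v(-4))**2 = (-5)**2 = 25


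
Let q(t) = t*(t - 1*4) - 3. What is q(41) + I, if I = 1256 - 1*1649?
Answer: 1121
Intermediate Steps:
q(t) = -3 + t*(-4 + t) (q(t) = t*(t - 4) - 3 = t*(-4 + t) - 3 = -3 + t*(-4 + t))
I = -393 (I = 1256 - 1649 = -393)
q(41) + I = (-3 + 41² - 4*41) - 393 = (-3 + 1681 - 164) - 393 = 1514 - 393 = 1121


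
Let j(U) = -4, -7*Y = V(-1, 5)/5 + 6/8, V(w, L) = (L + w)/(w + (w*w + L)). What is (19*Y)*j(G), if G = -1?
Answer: 247/25 ≈ 9.8800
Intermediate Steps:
V(w, L) = (L + w)/(L + w + w²) (V(w, L) = (L + w)/(w + (w² + L)) = (L + w)/(w + (L + w²)) = (L + w)/(L + w + w²))
Y = -13/100 (Y = -(((5 - 1)/(5 - 1 + (-1)²))/5 + 6/8)/7 = -((4/(5 - 1 + 1))*(⅕) + 6*(⅛))/7 = -((4/5)*(⅕) + ¾)/7 = -(((⅕)*4)*(⅕) + ¾)/7 = -((⅘)*(⅕) + ¾)/7 = -(4/25 + ¾)/7 = -⅐*91/100 = -13/100 ≈ -0.13000)
(19*Y)*j(G) = (19*(-13/100))*(-4) = -247/100*(-4) = 247/25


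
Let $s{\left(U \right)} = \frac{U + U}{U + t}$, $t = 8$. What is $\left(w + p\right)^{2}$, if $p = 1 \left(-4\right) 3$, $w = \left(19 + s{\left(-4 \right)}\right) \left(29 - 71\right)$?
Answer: $527076$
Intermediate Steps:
$s{\left(U \right)} = \frac{2 U}{8 + U}$ ($s{\left(U \right)} = \frac{U + U}{U + 8} = \frac{2 U}{8 + U}$)
$w = -714$ ($w = \left(19 + 2 \left(-4\right) \frac{1}{8 - 4}\right) \left(29 - 71\right) = \left(19 + 2 \left(-4\right) \frac{1}{4}\right) \left(-42\right) = \left(19 - 2\right) \left(-42\right) = 17 \left(-42\right) = -714$)
$p = -12$ ($p = \left(-4\right) 3 = -12$)
$\left(w + p\right)^{2} = \left(-714 - 12\right)^{2} = \left(-726\right)^{2} = 527076$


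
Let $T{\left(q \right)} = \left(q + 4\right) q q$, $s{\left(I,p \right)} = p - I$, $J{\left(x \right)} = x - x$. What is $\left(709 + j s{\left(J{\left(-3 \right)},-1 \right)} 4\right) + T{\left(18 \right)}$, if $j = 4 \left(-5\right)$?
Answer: $7917$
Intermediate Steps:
$J{\left(x \right)} = 0$
$j = -20$
$T{\left(q \right)} = q^{2} \left(4 + q\right)$ ($T{\left(q \right)} = \left(4 + q\right) q q = q \left(4 + q\right) q = q^{2} \left(4 + q\right)$)
$\left(709 + j s{\left(J{\left(-3 \right)},-1 \right)} 4\right) + T{\left(18 \right)} = \left(709 + - 20 \left(-1 - 0\right) 4\right) + 18^{2} \left(4 + 18\right) = \left(709 + - 20 \left(-1 + 0\right) 4\right) + 324 \cdot 22 = \left(709 + \left(-20\right) \left(-1\right) 4\right) + 7128 = \left(709 + 20 \cdot 4\right) + 7128 = \left(709 + 80\right) + 7128 = 789 + 7128 = 7917$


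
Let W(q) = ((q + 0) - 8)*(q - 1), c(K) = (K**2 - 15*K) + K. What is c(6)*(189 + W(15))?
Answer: -13776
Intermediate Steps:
c(K) = K**2 - 14*K
W(q) = (-1 + q)*(-8 + q) (W(q) = (q - 8)*(-1 + q) = (-8 + q)*(-1 + q) = (-1 + q)*(-8 + q))
c(6)*(189 + W(15)) = (6*(-14 + 6))*(189 + (8 + 15**2 - 9*15)) = (6*(-8))*(189 + (8 + 225 - 135)) = -48*(189 + 98) = -48*287 = -13776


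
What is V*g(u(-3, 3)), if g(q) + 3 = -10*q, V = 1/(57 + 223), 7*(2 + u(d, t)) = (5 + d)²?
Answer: 79/1960 ≈ 0.040306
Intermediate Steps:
u(d, t) = -2 + (5 + d)²/7
V = 1/280 ≈ 0.0035714
g(q) = -3 - 10*q
V*g(u(-3, 3)) = (-3 - 10*(-2 + (5 - 3)²/7))/280 = (-3 - 10*(-2 + (⅐)*2²))/280 = (-3 - 10*(-2 + (⅐)*4))/280 = (-3 - 10*(-2 + 4/7))/280 = (-3 - 10*(-10/7))/280 = (-3 + 100/7)/280 = (1/280)*(79/7) = 79/1960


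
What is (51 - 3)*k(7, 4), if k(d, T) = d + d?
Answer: 672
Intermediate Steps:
k(d, T) = 2*d
(51 - 3)*k(7, 4) = (51 - 3)*(2*7) = 48*14 = 672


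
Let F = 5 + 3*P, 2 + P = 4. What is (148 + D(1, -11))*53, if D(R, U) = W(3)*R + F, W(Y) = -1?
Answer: 8374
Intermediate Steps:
P = 2 (P = -2 + 4 = 2)
F = 11 (F = 5 + 3*2 = 5 + 6 = 11)
D(R, U) = 11 - R (D(R, U) = -R + 11 = 11 - R)
(148 + D(1, -11))*53 = (148 + (11 - 1*1))*53 = (148 + (11 - 1))*53 = (148 + 10)*53 = 158*53 = 8374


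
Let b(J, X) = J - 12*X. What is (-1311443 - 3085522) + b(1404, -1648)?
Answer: -4375785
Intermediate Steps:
(-1311443 - 3085522) + b(1404, -1648) = (-1311443 - 3085522) + (1404 - 12*(-1648)) = -4396965 + (1404 + 19776) = -4396965 + 21180 = -4375785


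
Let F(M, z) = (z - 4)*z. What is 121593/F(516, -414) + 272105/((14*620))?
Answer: 802395695/25034856 ≈ 32.051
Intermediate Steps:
F(M, z) = z*(-4 + z) (F(M, z) = (-4 + z)*z = z*(-4 + z))
121593/F(516, -414) + 272105/((14*620)) = 121593/((-414*(-4 - 414))) + 272105/((14*620)) = 121593/((-414*(-418))) + 272105/8680 = 121593/173052 + 272105*(1/8680) = 121593*(1/173052) + 54421/1736 = 40531/57684 + 54421/1736 = 802395695/25034856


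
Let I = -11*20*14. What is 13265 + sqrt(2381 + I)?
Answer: 13265 + I*sqrt(699) ≈ 13265.0 + 26.439*I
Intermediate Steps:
I = -3080 (I = -220*14 = -3080)
13265 + sqrt(2381 + I) = 13265 + sqrt(2381 - 3080) = 13265 + sqrt(-699) = 13265 + I*sqrt(699)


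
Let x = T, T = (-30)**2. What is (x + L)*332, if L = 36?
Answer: 310752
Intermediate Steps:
T = 900
x = 900
(x + L)*332 = (900 + 36)*332 = 936*332 = 310752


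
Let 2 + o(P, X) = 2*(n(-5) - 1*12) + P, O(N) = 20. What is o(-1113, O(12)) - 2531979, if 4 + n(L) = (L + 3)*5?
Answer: -2533146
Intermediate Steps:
n(L) = 11 + 5*L (n(L) = -4 + (L + 3)*5 = -4 + (3 + L)*5 = -4 + (15 + 5*L) = 11 + 5*L)
o(P, X) = -54 + P (o(P, X) = -2 + (2*((11 + 5*(-5)) - 1*12) + P) = -2 + (2*((11 - 25) - 12) + P) = -2 + (2*(-14 - 12) + P) = -2 + (2*(-26) + P) = -2 + (-52 + P) = -54 + P)
o(-1113, O(12)) - 2531979 = (-54 - 1113) - 2531979 = -1167 - 2531979 = -2533146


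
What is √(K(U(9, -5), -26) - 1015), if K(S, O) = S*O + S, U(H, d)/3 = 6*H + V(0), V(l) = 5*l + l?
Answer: I*√5065 ≈ 71.169*I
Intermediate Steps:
V(l) = 6*l
U(H, d) = 18*H (U(H, d) = 3*(6*H + 6*0) = 3*(6*H + 0) = 3*(6*H) = 18*H)
K(S, O) = S + O*S (K(S, O) = O*S + S = S + O*S)
√(K(U(9, -5), -26) - 1015) = √((18*9)*(1 - 26) - 1015) = √(162*(-25) - 1015) = √(-4050 - 1015) = √(-5065) = I*√5065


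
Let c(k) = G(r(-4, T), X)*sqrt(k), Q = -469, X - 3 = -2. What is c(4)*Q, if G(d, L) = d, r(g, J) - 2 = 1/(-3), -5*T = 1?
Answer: -4690/3 ≈ -1563.3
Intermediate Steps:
T = -1/5 (T = -1/5*1 = -1/5 ≈ -0.20000)
r(g, J) = 5/3 (r(g, J) = 2 + 1/(-3) = 2 - 1/3 = 5/3)
X = 1 (X = 3 - 2 = 1)
c(k) = 5*sqrt(k)/3
c(4)*Q = (5*sqrt(4)/3)*(-469) = ((5/3)*2)*(-469) = (10/3)*(-469) = -4690/3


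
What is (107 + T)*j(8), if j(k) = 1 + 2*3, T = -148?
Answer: -287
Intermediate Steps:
j(k) = 7 (j(k) = 1 + 6 = 7)
(107 + T)*j(8) = (107 - 148)*7 = -41*7 = -287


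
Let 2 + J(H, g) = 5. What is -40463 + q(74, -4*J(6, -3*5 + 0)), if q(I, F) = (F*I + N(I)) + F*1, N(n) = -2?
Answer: -41365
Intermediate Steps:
J(H, g) = 3 (J(H, g) = -2 + 5 = 3)
q(I, F) = -2 + F + F*I (q(I, F) = (F*I - 2) + F*1 = (-2 + F*I) + F = -2 + F + F*I)
-40463 + q(74, -4*J(6, -3*5 + 0)) = -40463 + (-2 - 4*3 - 4*3*74) = -40463 + (-2 - 12 - 12*74) = -40463 + (-2 - 12 - 888) = -40463 - 902 = -41365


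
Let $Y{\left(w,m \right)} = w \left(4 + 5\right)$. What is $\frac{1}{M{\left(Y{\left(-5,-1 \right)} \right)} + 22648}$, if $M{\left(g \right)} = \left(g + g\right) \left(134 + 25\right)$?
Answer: $\frac{1}{8338} \approx 0.00011993$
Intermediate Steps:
$Y{\left(w,m \right)} = 9 w$ ($Y{\left(w,m \right)} = w 9 = 9 w$)
$M{\left(g \right)} = 318 g$ ($M{\left(g \right)} = 2 g 159 = 318 g$)
$\frac{1}{M{\left(Y{\left(-5,-1 \right)} \right)} + 22648} = \frac{1}{318 \cdot 9 \left(-5\right) + 22648} = \frac{1}{318 \left(-45\right) + 22648} = \frac{1}{-14310 + 22648} = \frac{1}{8338}$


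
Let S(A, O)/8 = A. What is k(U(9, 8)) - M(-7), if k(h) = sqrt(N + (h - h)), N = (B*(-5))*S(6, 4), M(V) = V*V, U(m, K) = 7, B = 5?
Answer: -49 + 20*I*sqrt(3) ≈ -49.0 + 34.641*I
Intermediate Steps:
S(A, O) = 8*A
M(V) = V**2
N = -1200 (N = (5*(-5))*(8*6) = -25*48 = -1200)
k(h) = 20*I*sqrt(3) (k(h) = sqrt(-1200 + (h - h)) = sqrt(-1200 + 0) = sqrt(-1200) = 20*I*sqrt(3))
k(U(9, 8)) - M(-7) = 20*I*sqrt(3) - 1*(-7)**2 = 20*I*sqrt(3) - 1*49 = 20*I*sqrt(3) - 49 = -49 + 20*I*sqrt(3)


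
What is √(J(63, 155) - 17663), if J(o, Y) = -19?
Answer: I*√17682 ≈ 132.97*I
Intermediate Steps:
√(J(63, 155) - 17663) = √(-19 - 17663) = √(-17682) = I*√17682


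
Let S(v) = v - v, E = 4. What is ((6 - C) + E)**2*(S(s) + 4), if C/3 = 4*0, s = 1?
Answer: 400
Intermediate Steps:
C = 0 (C = 3*(4*0) = 3*0 = 0)
S(v) = 0
((6 - C) + E)**2*(S(s) + 4) = ((6 - 1*0) + 4)**2*(0 + 4) = ((6 + 0) + 4)**2*4 = (6 + 4)**2*4 = 10**2*4 = 100*4 = 400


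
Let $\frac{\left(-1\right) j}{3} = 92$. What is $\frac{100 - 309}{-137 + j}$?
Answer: $\frac{209}{413} \approx 0.50605$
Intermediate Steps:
$j = -276$ ($j = \left(-3\right) 92 = -276$)
$\frac{100 - 309}{-137 + j} = \frac{100 - 309}{-137 - 276} = \frac{100 - 309}{-413} = \left(-209\right) \left(- \frac{1}{413}\right) = \frac{209}{413}$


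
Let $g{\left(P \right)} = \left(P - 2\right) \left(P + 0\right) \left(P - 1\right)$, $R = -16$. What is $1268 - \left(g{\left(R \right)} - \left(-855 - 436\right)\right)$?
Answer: $4873$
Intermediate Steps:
$g{\left(P \right)} = P \left(-1 + P\right) \left(-2 + P\right)$ ($g{\left(P \right)} = \left(-2 + P\right) P \left(-1 + P\right) = P \left(-1 + P\right) \left(-2 + P\right)$)
$1268 - \left(g{\left(R \right)} - \left(-855 - 436\right)\right) = 1268 - \left(- 16 \left(2 + \left(-16\right)^{2} - -48\right) - \left(-855 - 436\right)\right) = 1268 - \left(- 16 \left(2 + 256 + 48\right) - \left(-855 - 436\right)\right) = 1268 - \left(\left(-16\right) 306 - -1291\right) = 1268 - \left(-4896 + 1291\right) = 1268 - -3605 = 1268 + 3605 = 4873$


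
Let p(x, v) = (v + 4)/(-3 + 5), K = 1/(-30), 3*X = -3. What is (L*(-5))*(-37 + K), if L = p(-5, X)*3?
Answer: 3333/4 ≈ 833.25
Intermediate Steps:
X = -1 (X = (1/3)*(-3) = -1)
K = -1/30 ≈ -0.033333
p(x, v) = 2 + v/2 (p(x, v) = (4 + v)/2 = (4 + v)*(1/2) = 2 + v/2)
L = 9/2 (L = (2 + (1/2)*(-1))*3 = (2 - 1/2)*3 = (3/2)*3 = 9/2 ≈ 4.5000)
(L*(-5))*(-37 + K) = ((9/2)*(-5))*(-37 - 1/30) = -45/2*(-1111/30) = 3333/4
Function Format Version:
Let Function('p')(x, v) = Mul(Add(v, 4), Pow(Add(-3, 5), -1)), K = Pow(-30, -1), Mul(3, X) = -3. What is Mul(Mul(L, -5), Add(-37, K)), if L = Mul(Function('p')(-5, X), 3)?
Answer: Rational(3333, 4) ≈ 833.25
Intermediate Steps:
X = -1 (X = Mul(Rational(1, 3), -3) = -1)
K = Rational(-1, 30) ≈ -0.033333
Function('p')(x, v) = Add(2, Mul(Rational(1, 2), v)) (Function('p')(x, v) = Mul(Add(4, v), Pow(2, -1)) = Mul(Add(4, v), Rational(1, 2)) = Add(2, Mul(Rational(1, 2), v)))
L = Rational(9, 2) (L = Mul(Add(2, Mul(Rational(1, 2), -1)), 3) = Mul(Add(2, Rational(-1, 2)), 3) = Mul(Rational(3, 2), 3) = Rational(9, 2) ≈ 4.5000)
Mul(Mul(L, -5), Add(-37, K)) = Mul(Mul(Rational(9, 2), -5), Add(-37, Rational(-1, 30))) = Mul(Rational(-45, 2), Rational(-1111, 30)) = Rational(3333, 4)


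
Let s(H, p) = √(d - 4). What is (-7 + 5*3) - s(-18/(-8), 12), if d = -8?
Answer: 8 - 2*I*√3 ≈ 8.0 - 3.4641*I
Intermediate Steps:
s(H, p) = 2*I*√3 (s(H, p) = √(-8 - 4) = √(-12) = 2*I*√3)
(-7 + 5*3) - s(-18/(-8), 12) = (-7 + 5*3) - 2*I*√3 = (-7 + 15) - 2*I*√3 = 8 - 2*I*√3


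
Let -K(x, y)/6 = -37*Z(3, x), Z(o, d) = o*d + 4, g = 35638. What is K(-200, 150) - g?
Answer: -167950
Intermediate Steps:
Z(o, d) = 4 + d*o (Z(o, d) = d*o + 4 = 4 + d*o)
K(x, y) = 888 + 666*x (K(x, y) = -(-222)*(4 + x*3) = -(-222)*(4 + 3*x) = -6*(-148 - 111*x) = 888 + 666*x)
K(-200, 150) - g = (888 + 666*(-200)) - 1*35638 = (888 - 133200) - 35638 = -132312 - 35638 = -167950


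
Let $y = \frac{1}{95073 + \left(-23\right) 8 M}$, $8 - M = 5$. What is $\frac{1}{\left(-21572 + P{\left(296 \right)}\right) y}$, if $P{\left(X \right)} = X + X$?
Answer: $- \frac{94521}{20980} \approx -4.5053$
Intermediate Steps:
$M = 3$ ($M = 8 - 5 = 3$)
$P{\left(X \right)} = 2 X$
$y = \frac{1}{94521}$ ($y = \frac{1}{95073 + \left(-23\right) 8 \cdot 3} = \frac{1}{95073 - 552} = \frac{1}{94521} \approx 1.058 \cdot 10^{-5}$)
$\frac{1}{\left(-21572 + P{\left(296 \right)}\right) y} = \frac{\frac{1}{\frac{1}{94521}}}{-21572 + 2 \cdot 296} = \frac{1}{-21572 + 592} \cdot 94521 = \frac{1}{-20980} \cdot 94521 = \left(- \frac{1}{20980}\right) 94521 = - \frac{94521}{20980}$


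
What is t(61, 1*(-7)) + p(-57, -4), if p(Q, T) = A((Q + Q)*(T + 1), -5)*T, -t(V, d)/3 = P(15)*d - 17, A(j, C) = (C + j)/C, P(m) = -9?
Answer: 658/5 ≈ 131.60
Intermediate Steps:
A(j, C) = (C + j)/C
t(V, d) = 51 + 27*d (t(V, d) = -3*(-9*d - 17) = -3*(-17 - 9*d) = 51 + 27*d)
p(Q, T) = T*(1 - 2*Q*(1 + T)/5) (p(Q, T) = ((-5 + (Q + Q)*(T + 1))/(-5))*T = (-(-5 + (2*Q)*(1 + T))/5)*T = (-(-5 + 2*Q*(1 + T))/5)*T = (1 - 2*Q*(1 + T)/5)*T = T*(1 - 2*Q*(1 + T)/5))
t(61, 1*(-7)) + p(-57, -4) = (51 + 27*(1*(-7))) + (⅕)*(-4)*(5 - 2*(-57)*(1 - 4)) = (51 + 27*(-7)) + (⅕)*(-4)*(5 - 2*(-57)*(-3)) = (51 - 189) + (⅕)*(-4)*(5 - 342) = -138 + (⅕)*(-4)*(-337) = -138 + 1348/5 = 658/5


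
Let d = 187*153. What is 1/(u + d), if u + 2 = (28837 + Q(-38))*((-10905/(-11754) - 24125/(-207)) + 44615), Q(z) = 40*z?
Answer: 270342/330354028926493 ≈ 8.1834e-10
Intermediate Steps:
d = 28611
u = 330346294171531/270342 (u = -2 + (28837 + 40*(-38))*((-10905/(-11754) - 24125/(-207)) + 44615) = -2 + (28837 - 1520)*((-10905*(-1/11754) - 24125*(-1/207)) + 44615) = -2 + 27317*((3635/3918 + 24125/207) + 44615) = -2 + 27317*(31758065/270342 + 44615) = -2 + 27317*(12093066395/270342) = -2 + 330346294712215/270342 = 330346294171531/270342 ≈ 1.2220e+9)
1/(u + d) = 1/(330346294171531/270342 + 28611) = 1/(330354028926493/270342) = 270342/330354028926493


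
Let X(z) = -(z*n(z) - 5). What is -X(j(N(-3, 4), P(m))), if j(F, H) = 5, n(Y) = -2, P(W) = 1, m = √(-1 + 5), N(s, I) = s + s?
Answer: -15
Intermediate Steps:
N(s, I) = 2*s
m = 2 (m = √4 = 2)
X(z) = 5 + 2*z (X(z) = -(z*(-2) - 5) = -(-2*z - 5) = -(-5 - 2*z) = 5 + 2*z)
-X(j(N(-3, 4), P(m))) = -(5 + 2*5) = -(5 + 10) = -1*15 = -15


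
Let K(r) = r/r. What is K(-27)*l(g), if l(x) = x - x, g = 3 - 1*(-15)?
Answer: 0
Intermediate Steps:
K(r) = 1
g = 18 (g = 3 + 15 = 18)
l(x) = 0
K(-27)*l(g) = 1*0 = 0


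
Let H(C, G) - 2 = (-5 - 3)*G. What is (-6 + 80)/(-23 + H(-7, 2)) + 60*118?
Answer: 7078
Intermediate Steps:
H(C, G) = 2 - 8*G (H(C, G) = 2 + (-5 - 3)*G = 2 - 8*G)
(-6 + 80)/(-23 + H(-7, 2)) + 60*118 = (-6 + 80)/(-23 + (2 - 8*2)) + 60*118 = 74/(-23 + (2 - 16)) + 7080 = 74/(-23 - 14) + 7080 = 74/(-37) + 7080 = 74*(-1/37) + 7080 = -2 + 7080 = 7078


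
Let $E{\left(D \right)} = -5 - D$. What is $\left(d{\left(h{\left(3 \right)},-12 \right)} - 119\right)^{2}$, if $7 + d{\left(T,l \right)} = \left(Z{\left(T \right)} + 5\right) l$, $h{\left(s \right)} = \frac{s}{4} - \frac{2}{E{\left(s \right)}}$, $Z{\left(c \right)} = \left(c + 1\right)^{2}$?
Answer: $54756$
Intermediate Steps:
$Z{\left(c \right)} = \left(1 + c\right)^{2}$
$h{\left(s \right)} = - \frac{2}{-5 - s} + \frac{s}{4}$ ($h{\left(s \right)} = \frac{s}{4} - \frac{2}{-5 - s} = - \frac{2}{-5 - s} + \frac{s}{4}$)
$d{\left(T,l \right)} = -7 + l \left(5 + \left(1 + T\right)^{2}\right)$ ($d{\left(T,l \right)} = -7 + \left(\left(1 + T\right)^{2} + 5\right) l = -7 + \left(5 + \left(1 + T\right)^{2}\right) l = -7 + l \left(5 + \left(1 + T\right)^{2}\right)$)
$\left(d{\left(h{\left(3 \right)},-12 \right)} - 119\right)^{2} = \left(\left(-7 + 5 \left(-12\right) - 12 \left(1 + \frac{8 + 3 \left(5 + 3\right)}{4 \left(5 + 3\right)}\right)^{2}\right) - 119\right)^{2} = \left(\left(-7 - 60 - 12 \left(1 + \frac{8 + 3 \cdot 8}{4 \cdot 8}\right)^{2}\right) - 119\right)^{2} = \left(\left(-7 - 60 - 12 \left(1 + \frac{1}{4} \cdot \frac{1}{8} \left(8 + 24\right)\right)^{2}\right) - 119\right)^{2} = \left(\left(-7 - 60 - 12 \left(1 + \frac{1}{4} \cdot \frac{1}{8} \cdot 32\right)^{2}\right) - 119\right)^{2} = \left(\left(-7 - 60 - 12 \left(1 + 1\right)^{2}\right) - 119\right)^{2} = \left(\left(-7 - 60 - 12 \cdot 2^{2}\right) - 119\right)^{2} = \left(\left(-7 - 60 - 48\right) - 119\right)^{2} = \left(-115 - 119\right)^{2} = \left(-234\right)^{2} = 54756$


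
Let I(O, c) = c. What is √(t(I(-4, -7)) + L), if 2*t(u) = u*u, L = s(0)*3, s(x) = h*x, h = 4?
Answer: 7*√2/2 ≈ 4.9497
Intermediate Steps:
s(x) = 4*x
L = 0 (L = (4*0)*3 = 0*3 = 0)
t(u) = u²/2 (t(u) = (u*u)/2 = u²/2)
√(t(I(-4, -7)) + L) = √((½)*(-7)² + 0) = √((½)*49 + 0) = √(49/2 + 0) = √(49/2) = 7*√2/2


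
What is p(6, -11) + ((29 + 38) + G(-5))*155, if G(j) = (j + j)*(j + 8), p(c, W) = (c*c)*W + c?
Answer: 5345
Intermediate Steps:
p(c, W) = c + W*c**2 (p(c, W) = c**2*W + c = W*c**2 + c = c + W*c**2)
G(j) = 2*j*(8 + j) (G(j) = (2*j)*(8 + j) = 2*j*(8 + j))
p(6, -11) + ((29 + 38) + G(-5))*155 = 6*(1 - 11*6) + ((29 + 38) + 2*(-5)*(8 - 5))*155 = 6*(1 - 66) + (67 + 2*(-5)*3)*155 = 6*(-65) + (67 - 30)*155 = -390 + 37*155 = -390 + 5735 = 5345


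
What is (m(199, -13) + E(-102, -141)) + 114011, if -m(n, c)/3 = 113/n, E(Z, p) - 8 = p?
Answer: 22661383/199 ≈ 1.1388e+5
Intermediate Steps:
E(Z, p) = 8 + p
m(n, c) = -339/n
(m(199, -13) + E(-102, -141)) + 114011 = (-339/199 + (8 - 141)) + 114011 = (-339*1/199 - 133) + 114011 = (-339/199 - 133) + 114011 = -26806/199 + 114011 = 22661383/199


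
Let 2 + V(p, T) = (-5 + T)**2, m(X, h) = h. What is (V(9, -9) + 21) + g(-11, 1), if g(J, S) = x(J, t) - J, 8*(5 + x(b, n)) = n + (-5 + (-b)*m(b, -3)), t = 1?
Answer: 1731/8 ≈ 216.38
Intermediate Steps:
V(p, T) = -2 + (-5 + T)**2
x(b, n) = -45/8 + n/8 + 3*b/8 (x(b, n) = -5 + (n + (-5 - b*(-3)))/8 = -5 + (n + (-5 + 3*b))/8 = -5 + (-5 + n + 3*b)/8 = -5 + (-5/8 + n/8 + 3*b/8) = -45/8 + n/8 + 3*b/8)
g(J, S) = -11/2 - 5*J/8 (g(J, S) = (-45/8 + (1/8)*1 + 3*J/8) - J = (-45/8 + 1/8 + 3*J/8) - J = (-11/2 + 3*J/8) - J = -11/2 - 5*J/8)
(V(9, -9) + 21) + g(-11, 1) = ((-2 + (-5 - 9)**2) + 21) + (-11/2 - 5/8*(-11)) = ((-2 + (-14)**2) + 21) + (-11/2 + 55/8) = ((-2 + 196) + 21) + 11/8 = (194 + 21) + 11/8 = 215 + 11/8 = 1731/8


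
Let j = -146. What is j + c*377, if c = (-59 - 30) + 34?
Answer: -20881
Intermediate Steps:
c = -55 (c = -89 + 34 = -55)
j + c*377 = -146 - 55*377 = -146 - 20735 = -20881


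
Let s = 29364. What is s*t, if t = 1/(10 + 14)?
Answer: 2447/2 ≈ 1223.5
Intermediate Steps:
t = 1/24 ≈ 0.041667
s*t = 29364*(1/24) = 2447/2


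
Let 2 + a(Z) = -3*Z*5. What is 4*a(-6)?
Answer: 352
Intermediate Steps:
a(Z) = -2 - 15*Z (a(Z) = -2 - 3*Z*5 = -2 - 15*Z)
4*a(-6) = 4*(-2 - 15*(-6)) = 4*(-2 + 90) = 4*88 = 352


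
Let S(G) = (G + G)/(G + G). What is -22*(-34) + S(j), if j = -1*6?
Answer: 749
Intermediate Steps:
j = -6
S(G) = 1 (S(G) = (2*G)/((2*G)) = (2*G)*(1/(2*G)) = 1)
-22*(-34) + S(j) = -22*(-34) + 1 = 748 + 1 = 749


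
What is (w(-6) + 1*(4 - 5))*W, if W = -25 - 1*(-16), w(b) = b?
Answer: 63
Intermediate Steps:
W = -9 (W = -25 + 16 = -9)
(w(-6) + 1*(4 - 5))*W = (-6 + 1*(4 - 5))*(-9) = (-6 + 1*(-1))*(-9) = (-6 - 1)*(-9) = -7*(-9) = 63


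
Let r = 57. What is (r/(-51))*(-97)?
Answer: 1843/17 ≈ 108.41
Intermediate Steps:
(r/(-51))*(-97) = (57/(-51))*(-97) = -1/51*57*(-97) = -19/17*(-97) = 1843/17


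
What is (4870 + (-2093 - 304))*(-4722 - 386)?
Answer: -12632084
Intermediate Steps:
(4870 + (-2093 - 304))*(-4722 - 386) = (4870 - 2397)*(-5108) = 2473*(-5108) = -12632084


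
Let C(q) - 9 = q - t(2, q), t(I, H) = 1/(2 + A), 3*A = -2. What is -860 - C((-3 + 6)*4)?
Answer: -3521/4 ≈ -880.25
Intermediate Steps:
A = -⅔ (A = (⅓)*(-2) = -⅔ ≈ -0.66667)
t(I, H) = ¾ (t(I, H) = 1/(2 - ⅔) = 1/(4/3) = ¾)
C(q) = 33/4 + q (C(q) = 9 + (q - 1*¾) = 9 + (q - ¾) = 9 + (-¾ + q) = 33/4 + q)
-860 - C((-3 + 6)*4) = -860 - (33/4 + (-3 + 6)*4) = -860 - (33/4 + 3*4) = -860 - (33/4 + 12) = -860 - 1*81/4 = -860 - 81/4 = -3521/4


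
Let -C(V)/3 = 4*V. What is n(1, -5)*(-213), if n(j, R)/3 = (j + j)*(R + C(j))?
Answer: 21726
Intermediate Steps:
C(V) = -12*V
n(j, R) = 6*j*(R - 12*j) (n(j, R) = 3*((j + j)*(R - 12*j)) = 3*((2*j)*(R - 12*j)) = 3*(2*j*(R - 12*j)) = 6*j*(R - 12*j))
n(1, -5)*(-213) = (6*1*(-5 - 12*1))*(-213) = (6*1*(-5 - 12))*(-213) = (6*1*(-17))*(-213) = -102*(-213) = 21726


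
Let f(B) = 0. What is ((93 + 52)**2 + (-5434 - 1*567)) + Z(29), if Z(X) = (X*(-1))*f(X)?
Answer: 15024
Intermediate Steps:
Z(X) = 0 (Z(X) = (X*(-1))*0 = -X*0 = 0)
((93 + 52)**2 + (-5434 - 1*567)) + Z(29) = ((93 + 52)**2 + (-5434 - 1*567)) + 0 = (145**2 + (-5434 - 567)) + 0 = (21025 - 6001) + 0 = 15024 + 0 = 15024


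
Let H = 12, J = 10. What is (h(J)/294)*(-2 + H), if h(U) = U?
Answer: 50/147 ≈ 0.34014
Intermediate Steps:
(h(J)/294)*(-2 + H) = (10/294)*(-2 + 12) = (10*(1/294))*10 = (5/147)*10 = 50/147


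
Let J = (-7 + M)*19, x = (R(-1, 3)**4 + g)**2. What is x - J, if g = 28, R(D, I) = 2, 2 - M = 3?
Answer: 2088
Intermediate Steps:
M = -1 (M = 2 - 1*3 = 2 - 3 = -1)
x = 1936 (x = (2**4 + 28)**2 = (16 + 28)**2 = 44**2 = 1936)
J = -152 (J = (-7 - 1)*19 = -8*19 = -152)
x - J = 1936 - 1*(-152) = 1936 + 152 = 2088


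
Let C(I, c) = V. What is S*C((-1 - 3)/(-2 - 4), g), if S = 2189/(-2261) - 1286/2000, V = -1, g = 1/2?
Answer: 3642823/2261000 ≈ 1.6112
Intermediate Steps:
g = ½ ≈ 0.50000
C(I, c) = -1
S = -3642823/2261000 (S = 2189*(-1/2261) - 1286*1/2000 = -2189/2261 - 643/1000 = -3642823/2261000 ≈ -1.6112)
S*C((-1 - 3)/(-2 - 4), g) = -3642823/2261000*(-1) = 3642823/2261000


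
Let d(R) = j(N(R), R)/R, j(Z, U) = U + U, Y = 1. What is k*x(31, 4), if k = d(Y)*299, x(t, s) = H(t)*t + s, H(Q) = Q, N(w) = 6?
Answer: 577070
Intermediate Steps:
j(Z, U) = 2*U
d(R) = 2 (d(R) = (2*R)/R = 2)
x(t, s) = s + t**2 (x(t, s) = t*t + s = t**2 + s = s + t**2)
k = 598 (k = 2*299 = 598)
k*x(31, 4) = 598*(4 + 31**2) = 598*(4 + 961) = 598*965 = 577070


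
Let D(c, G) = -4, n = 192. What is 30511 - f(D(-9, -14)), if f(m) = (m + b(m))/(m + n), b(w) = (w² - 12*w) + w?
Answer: 1434003/47 ≈ 30511.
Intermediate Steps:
b(w) = w² - 11*w
f(m) = (m + m*(-11 + m))/(192 + m) (f(m) = (m + m*(-11 + m))/(m + 192) = (m + m*(-11 + m))/(192 + m))
30511 - f(D(-9, -14)) = 30511 - (-4)*(-10 - 4)/(192 - 4) = 30511 - (-4)*(-14)/188 = 30511 - 1*14/47 = 30511 - 14/47 = 1434003/47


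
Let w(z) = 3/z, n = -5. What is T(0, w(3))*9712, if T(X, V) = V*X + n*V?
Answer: -48560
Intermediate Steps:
T(X, V) = -5*V + V*X (T(X, V) = V*X - 5*V = -5*V + V*X)
T(0, w(3))*9712 = ((3/3)*(-5 + 0))*9712 = ((3*(⅓))*(-5))*9712 = (1*(-5))*9712 = -5*9712 = -48560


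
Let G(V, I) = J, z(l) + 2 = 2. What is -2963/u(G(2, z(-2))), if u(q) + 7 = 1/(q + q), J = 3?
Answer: 17778/41 ≈ 433.61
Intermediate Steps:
z(l) = 0 (z(l) = -2 + 2 = 0)
G(V, I) = 3
u(q) = -7 + 1/(2*q) (u(q) = -7 + 1/(q + q) = -7 + 1/(2*q))
-2963/u(G(2, z(-2))) = -2963/(-7 + (½)/3) = -2963/(-7 + (½)*(⅓)) = -2963/(-7 + ⅙) = -2963/(-41/6) = -2963*(-6)/41 = -1*(-17778/41) = 17778/41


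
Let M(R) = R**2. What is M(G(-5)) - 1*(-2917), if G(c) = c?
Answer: 2942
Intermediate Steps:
M(G(-5)) - 1*(-2917) = (-5)**2 - 1*(-2917) = 25 + 2917 = 2942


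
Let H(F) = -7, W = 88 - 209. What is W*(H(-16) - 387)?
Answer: 47674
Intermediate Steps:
W = -121
W*(H(-16) - 387) = -121*(-7 - 387) = -121*(-394) = 47674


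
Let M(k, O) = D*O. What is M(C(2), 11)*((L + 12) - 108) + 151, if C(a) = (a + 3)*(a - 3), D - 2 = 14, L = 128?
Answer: 5783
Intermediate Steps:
D = 16 (D = 2 + 14 = 16)
C(a) = (-3 + a)*(3 + a) (C(a) = (3 + a)*(-3 + a) = (-3 + a)*(3 + a))
M(k, O) = 16*O
M(C(2), 11)*((L + 12) - 108) + 151 = (16*11)*((128 + 12) - 108) + 151 = 176*(140 - 108) + 151 = 176*32 + 151 = 5632 + 151 = 5783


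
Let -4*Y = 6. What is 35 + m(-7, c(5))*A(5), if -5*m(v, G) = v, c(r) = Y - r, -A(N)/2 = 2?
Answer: 147/5 ≈ 29.400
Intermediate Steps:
Y = -3/2 (Y = -¼*6 = -3/2 ≈ -1.5000)
A(N) = -4 (A(N) = -2*2 = -4)
c(r) = -3/2 - r
m(v, G) = -v/5
35 + m(-7, c(5))*A(5) = 35 - ⅕*(-7)*(-4) = 35 + (7/5)*(-4) = 35 - 28/5 = 147/5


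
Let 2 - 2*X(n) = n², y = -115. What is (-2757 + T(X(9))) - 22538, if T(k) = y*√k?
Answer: -25295 - 115*I*√158/2 ≈ -25295.0 - 722.76*I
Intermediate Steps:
X(n) = 1 - n²/2
T(k) = -115*√k
(-2757 + T(X(9))) - 22538 = (-2757 - 115*√(1 - ½*9²)) - 22538 = (-2757 - 115*√(1 - ½*81)) - 22538 = (-2757 - 115*√(1 - 81/2)) - 22538 = (-2757 - 115*I*√158/2) - 22538 = -25295 - 115*I*√158/2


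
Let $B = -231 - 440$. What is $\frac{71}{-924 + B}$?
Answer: $- \frac{71}{1595} \approx -0.044514$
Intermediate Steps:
$B = -671$ ($B = -231 - 440 = -671$)
$\frac{71}{-924 + B} = \frac{71}{-924 - 671} = \frac{71}{-1595} = 71 \left(- \frac{1}{1595}\right) = - \frac{71}{1595}$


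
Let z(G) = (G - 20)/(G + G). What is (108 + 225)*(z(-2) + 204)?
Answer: 139527/2 ≈ 69764.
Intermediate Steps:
z(G) = (-20 + G)/(2*G) (z(G) = (-20 + G)/((2*G)) = (-20 + G)*(1/(2*G)) = (-20 + G)/(2*G))
(108 + 225)*(z(-2) + 204) = (108 + 225)*((½)*(-20 - 2)/(-2) + 204) = 333*((½)*(-½)*(-22) + 204) = 333*(11/2 + 204) = 333*(419/2) = 139527/2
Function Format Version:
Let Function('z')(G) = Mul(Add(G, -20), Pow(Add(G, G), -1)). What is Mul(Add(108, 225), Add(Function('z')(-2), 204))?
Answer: Rational(139527, 2) ≈ 69764.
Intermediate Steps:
Function('z')(G) = Mul(Rational(1, 2), Pow(G, -1), Add(-20, G)) (Function('z')(G) = Mul(Add(-20, G), Pow(Mul(2, G), -1)) = Mul(Add(-20, G), Mul(Rational(1, 2), Pow(G, -1))) = Mul(Rational(1, 2), Pow(G, -1), Add(-20, G)))
Mul(Add(108, 225), Add(Function('z')(-2), 204)) = Mul(Add(108, 225), Add(Mul(Rational(1, 2), Pow(-2, -1), Add(-20, -2)), 204)) = Mul(333, Add(Mul(Rational(1, 2), Rational(-1, 2), -22), 204)) = Mul(333, Add(Rational(11, 2), 204)) = Mul(333, Rational(419, 2)) = Rational(139527, 2)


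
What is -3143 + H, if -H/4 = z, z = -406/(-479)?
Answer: -1507121/479 ≈ -3146.4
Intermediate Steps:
z = 406/479 (z = -406*(-1/479) = 406/479 ≈ 0.84760)
H = -1624/479 (H = -4*406/479 = -1624/479 ≈ -3.3904)
-3143 + H = -3143 - 1624/479 = -1507121/479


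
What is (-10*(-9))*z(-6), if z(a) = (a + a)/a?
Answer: 180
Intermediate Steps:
z(a) = 2 (z(a) = (2*a)/a = 2)
(-10*(-9))*z(-6) = -10*(-9)*2 = 90*2 = 180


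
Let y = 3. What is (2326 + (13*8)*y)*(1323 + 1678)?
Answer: 7916638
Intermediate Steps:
(2326 + (13*8)*y)*(1323 + 1678) = (2326 + (13*8)*3)*(1323 + 1678) = (2326 + 104*3)*3001 = (2326 + 312)*3001 = 2638*3001 = 7916638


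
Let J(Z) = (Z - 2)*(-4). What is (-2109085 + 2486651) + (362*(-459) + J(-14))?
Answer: 211472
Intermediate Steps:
J(Z) = 8 - 4*Z (J(Z) = (-2 + Z)*(-4) = 8 - 4*Z)
(-2109085 + 2486651) + (362*(-459) + J(-14)) = (-2109085 + 2486651) + (362*(-459) + (8 - 4*(-14))) = 377566 + (-166158 + (8 + 56)) = 377566 + (-166158 + 64) = 377566 - 166094 = 211472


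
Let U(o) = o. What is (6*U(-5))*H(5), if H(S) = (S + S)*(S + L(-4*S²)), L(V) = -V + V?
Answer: -1500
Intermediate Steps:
L(V) = 0
H(S) = 2*S² (H(S) = (S + S)*(S + 0) = (2*S)*S = 2*S²)
(6*U(-5))*H(5) = (6*(-5))*(2*5²) = -60*25 = -30*50 = -1500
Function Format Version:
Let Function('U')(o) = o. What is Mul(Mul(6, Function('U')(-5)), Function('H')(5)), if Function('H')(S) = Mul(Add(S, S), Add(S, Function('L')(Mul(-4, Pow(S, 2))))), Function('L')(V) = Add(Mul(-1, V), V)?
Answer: -1500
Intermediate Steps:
Function('L')(V) = 0
Function('H')(S) = Mul(2, Pow(S, 2)) (Function('H')(S) = Mul(Add(S, S), Add(S, 0)) = Mul(Mul(2, S), S) = Mul(2, Pow(S, 2)))
Mul(Mul(6, Function('U')(-5)), Function('H')(5)) = Mul(Mul(6, -5), Mul(2, Pow(5, 2))) = Mul(-30, Mul(2, 25)) = Mul(-30, 50) = -1500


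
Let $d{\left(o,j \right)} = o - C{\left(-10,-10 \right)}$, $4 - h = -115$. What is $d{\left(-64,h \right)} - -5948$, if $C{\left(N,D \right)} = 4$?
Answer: $5880$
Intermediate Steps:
$h = 119$ ($h = 4 - -115 = 4 + 115 = 119$)
$d{\left(o,j \right)} = -4 + o$ ($d{\left(o,j \right)} = o - 4 = -4 + o$)
$d{\left(-64,h \right)} - -5948 = \left(-4 - 64\right) - -5948 = -68 + 5948 = 5880$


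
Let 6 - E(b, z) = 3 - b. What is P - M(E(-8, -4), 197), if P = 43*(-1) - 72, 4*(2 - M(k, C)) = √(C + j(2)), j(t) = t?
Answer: -117 + √199/4 ≈ -113.47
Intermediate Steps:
E(b, z) = 3 + b (E(b, z) = 6 - (3 - b) = 6 + (-3 + b) = 3 + b)
M(k, C) = 2 - √(2 + C)/4 (M(k, C) = 2 - √(C + 2)/4 = 2 - √(2 + C)/4)
P = -115 (P = -43 - 72 = -115)
P - M(E(-8, -4), 197) = -115 - (2 - √(2 + 197)/4) = -115 - (2 - √199/4) = -115 + (-2 + √199/4) = -117 + √199/4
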